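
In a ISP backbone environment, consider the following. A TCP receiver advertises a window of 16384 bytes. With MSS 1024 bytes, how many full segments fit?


Given: RWND = 16384 bytes, MSS = 1024 bytes
Full segments = floor(RWND / MSS)
Full segments = floor(16384 / 1024)
Full segments = floor(16.0) = 16

16


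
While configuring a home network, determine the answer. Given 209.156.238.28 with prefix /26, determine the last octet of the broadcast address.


Given: IP = 209.156.238.28, prefix = /26
Host bits = 32 - 26 = 6
Network last octet = 28 AND mask = 0
Host part size = 2^6 - 1 = 63
Broadcast last octet = 0 OR 63 = 63

63


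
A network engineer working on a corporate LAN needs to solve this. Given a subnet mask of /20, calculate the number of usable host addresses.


Given: subnet mask /20
Host bits = 32 - 20 = 12
Total addresses = 2^12 = 4096
Usable hosts = 4096 - 2 (network + broadcast) = 4094

4094


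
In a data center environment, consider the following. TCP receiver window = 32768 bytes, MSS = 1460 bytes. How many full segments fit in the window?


Given: RWND = 32768 bytes, MSS = 1460 bytes
Full segments = floor(RWND / MSS)
Full segments = floor(32768 / 1460)
Full segments = floor(22.4438) = 22

22


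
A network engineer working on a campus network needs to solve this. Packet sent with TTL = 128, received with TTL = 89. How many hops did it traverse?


Given: initial TTL = 128, received TTL = 89
Hops = initial TTL - received TTL
Hops = 128 - 89 = 39

39


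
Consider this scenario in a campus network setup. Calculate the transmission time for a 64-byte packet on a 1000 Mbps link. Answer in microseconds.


Given: packet = 64 bytes, bandwidth = 1000 Mbps
Packet in bits = 64 * 8 = 512 bits
Bandwidth = 1000 * 10^6 = 1000000000 bps
Time = 512 / 1000000000 seconds
Time in us = 512 * 10^6 / 1000000000 = 0.512

0.512


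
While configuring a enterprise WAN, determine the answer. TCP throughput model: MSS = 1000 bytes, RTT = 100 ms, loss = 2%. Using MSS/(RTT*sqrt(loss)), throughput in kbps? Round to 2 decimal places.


Given: MSS = 1000 bytes, RTT = 100 ms, loss = 2%
RTT in seconds = 100 / 1000 = 0.1
Loss rate = 2% = 0.02
sqrt(loss) = sqrt(0.02) = 0.141421356237
Throughput (bytes/s) = 1000 / (0.1 * 0.141421356237) = 70710.6781
Throughput (kbps) = 70710.6781 * 8 / 1000 = 565.685425 -> 565.69 kbps (2 dp)

565.69


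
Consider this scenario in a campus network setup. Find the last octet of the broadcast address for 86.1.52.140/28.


Given: IP = 86.1.52.140, prefix = /28
Host bits = 32 - 28 = 4
Network last octet = 140 AND mask = 128
Host part size = 2^4 - 1 = 15
Broadcast last octet = 128 OR 15 = 143

143


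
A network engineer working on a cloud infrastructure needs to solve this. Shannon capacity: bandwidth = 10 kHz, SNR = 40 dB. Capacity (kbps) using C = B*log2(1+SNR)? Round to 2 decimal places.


Given: B = 10 kHz, SNR = 40 dB
SNR linear = 10^(40/10) = 10000
1 + SNR = 10001
log2(10001) = 13.2878566418
C = 10 * 1000 * 13.2878566418 = 132878.5664 bps
C = 132.878566 kbps -> 132.88 kbps (2 dp)

132.88


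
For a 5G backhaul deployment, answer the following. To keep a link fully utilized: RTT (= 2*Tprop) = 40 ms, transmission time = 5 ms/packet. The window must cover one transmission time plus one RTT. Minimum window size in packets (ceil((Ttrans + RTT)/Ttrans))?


Given: Ttrans = 5 ms, RTT = 40 ms (= 2 * Tprop, Tprop = 20 ms)
Time until first ACK returns = Ttrans + RTT = 5 + 40 = 45 ms
Need W * Ttrans >= Ttrans + RTT  ->  W >= (Ttrans + RTT) / Ttrans
(Ttrans + RTT) / Ttrans = 45 / 5 = 9
W_min = ceil(9) = 9

9


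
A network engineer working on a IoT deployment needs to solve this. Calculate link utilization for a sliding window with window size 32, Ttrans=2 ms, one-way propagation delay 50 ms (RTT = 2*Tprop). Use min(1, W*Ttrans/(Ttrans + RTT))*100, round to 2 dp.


Given: W = 32, Ttrans = 2 ms, RTT = 100 ms (= 2 * Tprop, Tprop = 50 ms)
Cycle time = Ttrans + RTT = 2 + 100 = 102 ms (first packet sent until its ACK returns)
W * Ttrans = 32 * 2 = 64 ms of sending per cycle
W * Ttrans / (Ttrans + RTT) = 64 / 102 = 0.627451
U = min(1, 0.627451) = 0.627451
U% = 62.75%

62.75


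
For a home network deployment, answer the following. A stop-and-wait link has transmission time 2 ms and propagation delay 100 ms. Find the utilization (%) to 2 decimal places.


Given: Ttrans = 2 ms, Tprop = 100 ms
RTT = 2 * Tprop = 2 * 100 = 200 ms
U = Ttrans / (Ttrans + RTT)
U = 2 / (2 + 200)
U = 2 / 202 = 0.009901
U% = 0.99%

0.99


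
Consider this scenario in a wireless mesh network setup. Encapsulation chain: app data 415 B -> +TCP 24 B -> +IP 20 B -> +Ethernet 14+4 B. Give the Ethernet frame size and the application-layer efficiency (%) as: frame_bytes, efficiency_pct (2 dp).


TCP segment = 415 + 24 = 439 B
IP packet = 439 + 20 = 459 B
Ethernet frame = 459 + 14 + 4 = 477 B
Efficiency = app / frame = 415 / 477 = 0.870021 = 87.0021% -> 87.00% (2 dp)

477, 87.00


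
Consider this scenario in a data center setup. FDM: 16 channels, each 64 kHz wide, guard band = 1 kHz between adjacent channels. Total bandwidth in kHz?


Given: 16 channels, 64 kHz each, guard = 1 kHz
Channel bandwidth = 16 * 64 = 1024 kHz
Guard bands = 15 gaps * 1 kHz = 15 kHz
Total = 1024 + 15 = 1039 kHz

1039


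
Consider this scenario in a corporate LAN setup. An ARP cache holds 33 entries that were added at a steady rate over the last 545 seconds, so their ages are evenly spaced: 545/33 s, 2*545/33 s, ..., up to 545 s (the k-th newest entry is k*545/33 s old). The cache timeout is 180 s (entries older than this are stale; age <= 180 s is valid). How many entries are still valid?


Ages are k * 545/33 s for k = 1..33 (spacing = 16.5152 s).
Entry k is valid iff k * 545/33 <= 180 iff k <= 33 * 180 / 545 = 10.8991
n_valid = floor(10.8991) = 10
(n_stale = 33 - 10 = 23)

10


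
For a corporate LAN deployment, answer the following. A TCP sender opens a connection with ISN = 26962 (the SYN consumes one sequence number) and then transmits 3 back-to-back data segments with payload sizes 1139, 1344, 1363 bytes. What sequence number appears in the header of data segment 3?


The SYN occupies sequence number ISN = 26962, so the first data byte is ISN + 1 = 26963.
SEQ of data segment i = (ISN + 1) + sum of payload sizes of segments 1..i-1.
Segment 1: SEQ = 26963, payload = 1139 bytes
Segment 2: SEQ = 28102, payload = 1344 bytes
Segment 3: SEQ = 29446, payload = 1363 bytes
SEQ of segment 3 = 26963 + 1139 + 1344 = 29446

29446


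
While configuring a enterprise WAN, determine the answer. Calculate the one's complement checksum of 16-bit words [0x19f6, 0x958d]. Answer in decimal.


Given words: [0x19f6, 0x958d]
Step 1: Sum all words
Raw sum = 6646 + 38285 = 44931
One's complement = ~44931 & 0xFFFF = 20604

20604


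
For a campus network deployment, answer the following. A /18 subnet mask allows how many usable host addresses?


Given: subnet mask /18
Host bits = 32 - 18 = 14
Total addresses = 2^14 = 16384
Usable hosts = 16384 - 2 (network + broadcast) = 16382

16382


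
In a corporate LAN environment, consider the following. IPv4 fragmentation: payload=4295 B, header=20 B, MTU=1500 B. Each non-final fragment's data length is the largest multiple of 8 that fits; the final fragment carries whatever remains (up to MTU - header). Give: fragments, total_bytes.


Max data per non-final fragment = floor((MTU - header)/8)*8 = floor((1500 - 20)/8)*8 = floor(1480/8)*8 = 1480 B
Final fragment needs no 8-byte alignment: it can carry up to MTU - header = 1480 B
Non-final fragments needed = ceil((payload - 1480) / 1480) = ceil(2815/1480) = ceil(1.9020) = 2
Number of fragments = 2 + 1 = 3
Fragment sizes (data): 2 * 1480 B + 1335 B (last, 1335 <= 1480 OK)
Total bytes sent = payload + n_frags * header = 4295 + 3*20 = 4295 + 60 = 4355 B

3, 4355


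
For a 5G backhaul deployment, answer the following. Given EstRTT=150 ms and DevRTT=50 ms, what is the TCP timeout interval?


Given: EstRTT = 150 ms, DevRTT = 50 ms
Timeout = EstRTT + 4 * DevRTT
4 * DevRTT = 4 * 50 = 200
Timeout = 150 + 200 = 350 ms

350


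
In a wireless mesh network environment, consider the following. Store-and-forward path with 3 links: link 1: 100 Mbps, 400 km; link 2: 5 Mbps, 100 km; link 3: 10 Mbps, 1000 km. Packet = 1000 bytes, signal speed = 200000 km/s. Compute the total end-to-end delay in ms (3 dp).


Packet = 1000 bytes = 8000 bits. Store-and-forward: sum (t_trans + t_prop) per link.
Link 1: t_trans = 8000/(100*10^6) s = 0.0800 ms; t_prop = 400/200000 s = 2.0000 ms; subtotal = 2.0800 ms
Link 2: t_trans = 8000/(5*10^6) s = 1.6000 ms; t_prop = 100/200000 s = 0.5000 ms; subtotal = 2.1000 ms
Link 3: t_trans = 8000/(10*10^6) s = 0.8000 ms; t_prop = 1000/200000 s = 5.0000 ms; subtotal = 5.8000 ms
End-to-end = 2.0800 + 2.1000 + 5.8000 = 9.9800 ms -> 9.980 ms (3 dp)

9.980


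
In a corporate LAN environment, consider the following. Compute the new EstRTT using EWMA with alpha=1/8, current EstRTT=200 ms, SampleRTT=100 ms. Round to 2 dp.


Given: EstRTT = 200 ms, SampleRTT = 100 ms, alpha = 1/8
New EstRTT = (1 - alpha) * EstRTT + alpha * SampleRTT
(7/8) * 200 = 175
(1/8) * 100 = 12.5
New EstRTT = 175 + 12.5 = 187.5 ms -> 187.50 ms (2 dp)

187.50


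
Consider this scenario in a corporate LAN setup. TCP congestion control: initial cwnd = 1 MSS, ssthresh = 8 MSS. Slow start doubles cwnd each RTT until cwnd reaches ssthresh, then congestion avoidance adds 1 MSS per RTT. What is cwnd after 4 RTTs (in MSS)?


RTT 0: cwnd = 1 MSS (initial)
RTT 1: cwnd = 2 MSS (slow start, doubled)
RTT 2: cwnd = 4 MSS (slow start, doubled)
RTT 3: cwnd = 8 MSS (slow start, doubled)
RTT 4: cwnd = 9 MSS (congestion avoidance, +1)

9


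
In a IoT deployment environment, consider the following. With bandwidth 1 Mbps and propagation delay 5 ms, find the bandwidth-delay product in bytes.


Given: bandwidth = 1 Mbps, delay = 5 ms
BDP in bits = 1 * 10^6 * 5 / 1000
BDP in bits = 5000
BDP in bytes = 5000 / 8 = 625

625


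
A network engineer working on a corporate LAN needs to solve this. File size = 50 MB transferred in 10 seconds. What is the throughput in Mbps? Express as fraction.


Given: file = 50 MB, time = 10 s
File in Mb = 50 * 8 = 400 Mb
Throughput = 400 / 10 Mbps
Throughput = 40 Mbps

40


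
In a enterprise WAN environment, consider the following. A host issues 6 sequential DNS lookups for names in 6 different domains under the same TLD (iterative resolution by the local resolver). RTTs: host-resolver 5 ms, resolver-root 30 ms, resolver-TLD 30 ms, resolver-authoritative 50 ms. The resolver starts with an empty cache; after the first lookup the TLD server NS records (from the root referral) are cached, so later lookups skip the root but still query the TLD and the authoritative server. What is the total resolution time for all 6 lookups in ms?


Lookup 1 (cold cache): local + root + TLD + auth = 5 + 30 + 30 + 50 = 115 ms
Lookups 2..6 (TLD NS cached -> skip root; new domain -> still ask TLD and auth): local + TLD + auth = 5 + 30 + 50 = 85 ms each
Remaining 5 lookups: 5 * 85 = 425 ms
Total = 115 + 425 = 540 ms

540


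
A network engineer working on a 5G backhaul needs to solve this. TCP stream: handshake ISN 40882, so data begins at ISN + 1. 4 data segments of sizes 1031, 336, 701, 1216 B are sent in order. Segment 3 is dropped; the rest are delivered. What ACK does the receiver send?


SYN uses sequence number 40882; first data byte = ISN + 1 = 40883.
Segment 1: SEQ = 40883, len = 1031 B, covers [40883, 41913]
Segment 2: SEQ = 41914, len = 336 B, covers [41914, 42249]
Segment 3: SEQ = 42250, len = 701 B, covers [42250, 42950] [LOST]
Segment 4: SEQ = 42951, len = 1216 B, covers [42951, 44166]
In-order data received: bytes [40883, 42249] (segments 1..2).
Segment 3 missing -> gap begins at byte 42250; later segments buffered out of order.
Cumulative ACK = next expected in-order byte = 40883 + 1031 + 336 = 42250

42250


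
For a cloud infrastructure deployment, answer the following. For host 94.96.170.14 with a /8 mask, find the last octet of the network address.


Given: IP = 94.96.170.14, prefix = /8
Subnet mask = 255.0.0.0
Last octet of IP: 14
Last octet of mask: 0
Network last octet = 14 AND 0 = 0

0


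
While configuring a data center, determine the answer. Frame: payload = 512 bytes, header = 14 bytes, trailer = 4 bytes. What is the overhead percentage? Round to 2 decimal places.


Given: payload = 512 B, header = 14 B, trailer = 4 B
Overhead bytes = header + trailer = 14 + 4 = 18
Total frame = payload + overhead = 512 + 18 = 530
Overhead % = 18 / 530 * 100 = 3.3962% -> 3.40% (2 dp)

3.40


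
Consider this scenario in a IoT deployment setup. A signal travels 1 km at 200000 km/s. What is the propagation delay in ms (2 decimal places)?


Given: distance = 1 km, speed = 200000 km/s
Delay = distance / speed = 1 / 200000 seconds
Delay in ms = 1 * 1000 / 200000
Delay = 0.0050 ms
Rounded to 2 dp = 0.01 ms

0.01


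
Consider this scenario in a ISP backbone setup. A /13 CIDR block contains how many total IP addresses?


Given: CIDR prefix /13
Host bits = 32 - 13 = 19
Total addresses = 2^19 = 524288

524288


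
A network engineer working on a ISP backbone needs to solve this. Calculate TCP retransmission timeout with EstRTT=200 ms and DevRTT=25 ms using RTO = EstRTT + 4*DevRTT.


Given: EstRTT = 200 ms, DevRTT = 25 ms
Timeout = EstRTT + 4 * DevRTT
4 * DevRTT = 4 * 25 = 100
Timeout = 200 + 100 = 300 ms

300


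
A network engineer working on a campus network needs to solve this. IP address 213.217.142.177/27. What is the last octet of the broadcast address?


Given: IP = 213.217.142.177, prefix = /27
Host bits = 32 - 27 = 5
Network last octet = 177 AND mask = 160
Host part size = 2^5 - 1 = 31
Broadcast last octet = 160 OR 31 = 191

191


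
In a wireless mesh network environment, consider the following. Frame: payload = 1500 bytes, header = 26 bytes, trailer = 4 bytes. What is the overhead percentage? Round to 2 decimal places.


Given: payload = 1500 B, header = 26 B, trailer = 4 B
Overhead bytes = header + trailer = 26 + 4 = 30
Total frame = payload + overhead = 1500 + 30 = 1530
Overhead % = 30 / 1530 * 100 = 1.9608% -> 1.96% (2 dp)

1.96


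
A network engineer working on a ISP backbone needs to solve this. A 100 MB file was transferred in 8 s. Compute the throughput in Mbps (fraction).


Given: file = 100 MB, time = 8 s
File in Mb = 100 * 8 = 800 Mb
Throughput = 800 / 8 Mbps
Throughput = 100 Mbps

100


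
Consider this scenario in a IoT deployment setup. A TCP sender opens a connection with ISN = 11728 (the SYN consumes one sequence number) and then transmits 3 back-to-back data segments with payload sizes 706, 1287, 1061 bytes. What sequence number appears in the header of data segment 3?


The SYN occupies sequence number ISN = 11728, so the first data byte is ISN + 1 = 11729.
SEQ of data segment i = (ISN + 1) + sum of payload sizes of segments 1..i-1.
Segment 1: SEQ = 11729, payload = 706 bytes
Segment 2: SEQ = 12435, payload = 1287 bytes
Segment 3: SEQ = 13722, payload = 1061 bytes
SEQ of segment 3 = 11729 + 706 + 1287 = 13722

13722


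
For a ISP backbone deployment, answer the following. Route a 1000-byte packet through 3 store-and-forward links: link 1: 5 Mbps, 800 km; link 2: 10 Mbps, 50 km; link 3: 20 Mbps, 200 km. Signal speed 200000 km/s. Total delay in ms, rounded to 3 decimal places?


Packet = 1000 bytes = 8000 bits. Store-and-forward: sum (t_trans + t_prop) per link.
Link 1: t_trans = 8000/(5*10^6) s = 1.6000 ms; t_prop = 800/200000 s = 4.0000 ms; subtotal = 5.6000 ms
Link 2: t_trans = 8000/(10*10^6) s = 0.8000 ms; t_prop = 50/200000 s = 0.2500 ms; subtotal = 1.0500 ms
Link 3: t_trans = 8000/(20*10^6) s = 0.4000 ms; t_prop = 200/200000 s = 1.0000 ms; subtotal = 1.4000 ms
End-to-end = 5.6000 + 1.0500 + 1.4000 = 8.0500 ms -> 8.050 ms (3 dp)

8.050


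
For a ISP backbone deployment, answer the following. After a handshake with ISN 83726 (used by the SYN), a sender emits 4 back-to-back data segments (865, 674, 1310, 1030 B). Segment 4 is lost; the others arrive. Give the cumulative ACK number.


SYN uses sequence number 83726; first data byte = ISN + 1 = 83727.
Segment 1: SEQ = 83727, len = 865 B, covers [83727, 84591]
Segment 2: SEQ = 84592, len = 674 B, covers [84592, 85265]
Segment 3: SEQ = 85266, len = 1310 B, covers [85266, 86575]
Segment 4: SEQ = 86576, len = 1030 B, covers [86576, 87605] [LOST]
In-order data received: bytes [83727, 86575] (segments 1..3).
Segment 4 missing -> gap begins at byte 86576.
Cumulative ACK = next expected in-order byte = 83727 + 865 + 674 + 1310 = 86576

86576


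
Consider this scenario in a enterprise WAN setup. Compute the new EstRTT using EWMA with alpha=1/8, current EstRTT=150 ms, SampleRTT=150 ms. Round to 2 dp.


Given: EstRTT = 150 ms, SampleRTT = 150 ms, alpha = 1/8
New EstRTT = (1 - alpha) * EstRTT + alpha * SampleRTT
(7/8) * 150 = 131.25
(1/8) * 150 = 18.75
New EstRTT = 131.25 + 18.75 = 150 ms -> 150.00 ms (2 dp)

150.00


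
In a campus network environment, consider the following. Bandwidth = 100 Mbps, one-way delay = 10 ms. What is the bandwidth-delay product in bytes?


Given: bandwidth = 100 Mbps, delay = 10 ms
BDP in bits = 100 * 10^6 * 10 / 1000
BDP in bits = 1000000
BDP in bytes = 1000000 / 8 = 125000

125000


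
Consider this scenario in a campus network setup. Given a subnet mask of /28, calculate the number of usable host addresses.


Given: subnet mask /28
Host bits = 32 - 28 = 4
Total addresses = 2^4 = 16
Usable hosts = 16 - 2 (network + broadcast) = 14

14


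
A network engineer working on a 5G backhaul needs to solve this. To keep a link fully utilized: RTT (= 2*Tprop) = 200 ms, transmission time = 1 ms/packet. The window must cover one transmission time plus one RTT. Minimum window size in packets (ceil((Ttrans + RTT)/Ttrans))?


Given: Ttrans = 1 ms, RTT = 200 ms (= 2 * Tprop, Tprop = 100 ms)
Time until first ACK returns = Ttrans + RTT = 1 + 200 = 201 ms
Need W * Ttrans >= Ttrans + RTT  ->  W >= (Ttrans + RTT) / Ttrans
(Ttrans + RTT) / Ttrans = 201 / 1 = 201
W_min = ceil(201) = 201

201


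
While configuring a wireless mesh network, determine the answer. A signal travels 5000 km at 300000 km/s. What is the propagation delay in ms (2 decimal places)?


Given: distance = 5000 km, speed = 300000 km/s
Delay = distance / speed = 5000 / 300000 seconds
Delay in ms = 5000 * 1000 / 300000
Delay = 16.6667 ms
Rounded to 2 dp = 16.67 ms

16.67


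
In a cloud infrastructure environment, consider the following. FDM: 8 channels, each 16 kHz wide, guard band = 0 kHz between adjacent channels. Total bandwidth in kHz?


Given: 8 channels, 16 kHz each, guard = 0 kHz
Channel bandwidth = 8 * 16 = 128 kHz
Guard bands = 7 gaps * 0 kHz = 0 kHz
Total = 128 + 0 = 128 kHz

128


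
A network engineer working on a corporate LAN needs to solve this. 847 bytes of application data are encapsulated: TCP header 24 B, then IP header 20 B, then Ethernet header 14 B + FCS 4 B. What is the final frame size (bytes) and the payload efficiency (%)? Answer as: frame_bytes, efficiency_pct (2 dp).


TCP segment = 847 + 24 = 871 B
IP packet = 871 + 20 = 891 B
Ethernet frame = 891 + 14 + 4 = 909 B
Efficiency = app / frame = 847 / 909 = 0.931793 = 93.1793% -> 93.18% (2 dp)

909, 93.18


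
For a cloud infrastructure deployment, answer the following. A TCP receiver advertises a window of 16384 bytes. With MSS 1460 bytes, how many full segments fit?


Given: RWND = 16384 bytes, MSS = 1460 bytes
Full segments = floor(RWND / MSS)
Full segments = floor(16384 / 1460)
Full segments = floor(11.2219) = 11

11


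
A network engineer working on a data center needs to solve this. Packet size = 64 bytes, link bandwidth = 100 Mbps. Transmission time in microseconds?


Given: packet = 64 bytes, bandwidth = 100 Mbps
Packet in bits = 64 * 8 = 512 bits
Bandwidth = 100 * 10^6 = 100000000 bps
Time = 512 / 100000000 seconds
Time in us = 512 * 10^6 / 100000000 = 5.12

5.12


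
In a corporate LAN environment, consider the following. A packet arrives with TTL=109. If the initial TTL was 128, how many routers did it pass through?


Given: initial TTL = 128, received TTL = 109
Hops = initial TTL - received TTL
Hops = 128 - 109 = 19

19


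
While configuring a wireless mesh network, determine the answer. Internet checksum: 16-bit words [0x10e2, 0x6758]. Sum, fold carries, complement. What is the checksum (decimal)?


Given words: [0x10e2, 0x6758]
Step 1: Sum all words
Raw sum = 4322 + 26456 = 30778
One's complement = ~30778 & 0xFFFF = 34757

34757


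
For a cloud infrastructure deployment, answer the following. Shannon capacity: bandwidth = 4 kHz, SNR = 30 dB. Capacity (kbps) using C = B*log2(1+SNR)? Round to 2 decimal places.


Given: B = 4 kHz, SNR = 30 dB
SNR linear = 10^(30/10) = 1000
1 + SNR = 1001
log2(1001) = 9.9672262588
C = 4 * 1000 * 9.9672262588 = 39868.9050 bps
C = 39.868905 kbps -> 39.87 kbps (2 dp)

39.87


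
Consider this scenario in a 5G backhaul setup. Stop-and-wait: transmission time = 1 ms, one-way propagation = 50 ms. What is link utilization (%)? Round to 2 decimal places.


Given: Ttrans = 1 ms, Tprop = 50 ms
RTT = 2 * Tprop = 2 * 50 = 100 ms
U = Ttrans / (Ttrans + RTT)
U = 1 / (1 + 100)
U = 1 / 101 = 0.009901
U% = 0.99%

0.99


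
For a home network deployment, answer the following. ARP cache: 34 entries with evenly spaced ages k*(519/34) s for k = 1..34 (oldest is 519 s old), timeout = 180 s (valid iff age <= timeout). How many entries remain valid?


Ages are k * 519/34 s for k = 1..34 (spacing = 15.2647 s).
Entry k is valid iff k * 519/34 <= 180 iff k <= 34 * 180 / 519 = 11.7919
n_valid = floor(11.7919) = 11
(n_stale = 34 - 11 = 23)

11


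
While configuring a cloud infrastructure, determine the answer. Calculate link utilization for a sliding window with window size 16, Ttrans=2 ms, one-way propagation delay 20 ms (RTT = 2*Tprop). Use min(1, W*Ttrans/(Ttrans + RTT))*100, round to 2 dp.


Given: W = 16, Ttrans = 2 ms, RTT = 40 ms (= 2 * Tprop, Tprop = 20 ms)
Cycle time = Ttrans + RTT = 2 + 40 = 42 ms (first packet sent until its ACK returns)
W * Ttrans = 16 * 2 = 32 ms of sending per cycle
W * Ttrans / (Ttrans + RTT) = 32 / 42 = 0.761905
U = min(1, 0.761905) = 0.761905
U% = 76.19%

76.19


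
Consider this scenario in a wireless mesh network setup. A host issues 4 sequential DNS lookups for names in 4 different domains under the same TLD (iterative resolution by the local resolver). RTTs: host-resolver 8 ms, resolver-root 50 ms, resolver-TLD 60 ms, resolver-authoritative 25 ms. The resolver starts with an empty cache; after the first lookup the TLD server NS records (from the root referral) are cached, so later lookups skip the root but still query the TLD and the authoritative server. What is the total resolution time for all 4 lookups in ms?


Lookup 1 (cold cache): local + root + TLD + auth = 8 + 50 + 60 + 25 = 143 ms
Lookups 2..4 (TLD NS cached -> skip root; new domain -> still ask TLD and auth): local + TLD + auth = 8 + 60 + 25 = 93 ms each
Remaining 3 lookups: 3 * 93 = 279 ms
Total = 143 + 279 = 422 ms

422


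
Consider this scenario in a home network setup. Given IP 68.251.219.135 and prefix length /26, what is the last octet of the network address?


Given: IP = 68.251.219.135, prefix = /26
Subnet mask = 255.255.255.192
Last octet of IP: 135
Last octet of mask: 192
Network last octet = 135 AND 192 = 128

128


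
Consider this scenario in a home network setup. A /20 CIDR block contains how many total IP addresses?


Given: CIDR prefix /20
Host bits = 32 - 20 = 12
Total addresses = 2^12 = 4096

4096


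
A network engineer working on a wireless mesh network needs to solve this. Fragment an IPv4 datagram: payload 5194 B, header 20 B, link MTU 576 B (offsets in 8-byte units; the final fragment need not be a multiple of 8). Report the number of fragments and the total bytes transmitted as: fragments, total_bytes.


Max data per non-final fragment = floor((MTU - header)/8)*8 = floor((576 - 20)/8)*8 = floor(556/8)*8 = 552 B
Final fragment needs no 8-byte alignment: it can carry up to MTU - header = 556 B
Non-final fragments needed = ceil((payload - 556) / 552) = ceil(4638/552) = ceil(8.4022) = 9
Number of fragments = 9 + 1 = 10
Fragment sizes (data): 9 * 552 B + 226 B (last, 226 <= 556 OK)
Total bytes sent = payload + n_frags * header = 5194 + 10*20 = 5194 + 200 = 5394 B

10, 5394


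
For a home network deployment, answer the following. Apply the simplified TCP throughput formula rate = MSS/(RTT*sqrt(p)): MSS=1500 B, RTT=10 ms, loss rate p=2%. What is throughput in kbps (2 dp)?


Given: MSS = 1500 bytes, RTT = 10 ms, loss = 2%
RTT in seconds = 10 / 1000 = 0.01
Loss rate = 2% = 0.02
sqrt(loss) = sqrt(0.02) = 0.141421356237
Throughput (bytes/s) = 1500 / (0.01 * 0.141421356237) = 1060660.1718
Throughput (kbps) = 1060660.1718 * 8 / 1000 = 8485.281374 -> 8485.28 kbps (2 dp)

8485.28


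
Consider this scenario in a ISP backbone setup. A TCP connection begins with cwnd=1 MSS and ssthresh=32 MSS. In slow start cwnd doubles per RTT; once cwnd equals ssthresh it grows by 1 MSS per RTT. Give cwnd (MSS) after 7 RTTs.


RTT 0: cwnd = 1 MSS (initial)
RTT 1: cwnd = 2 MSS (slow start, doubled)
RTT 2: cwnd = 4 MSS (slow start, doubled)
RTT 3: cwnd = 8 MSS (slow start, doubled)
RTT 4: cwnd = 16 MSS (slow start, doubled)
RTT 5: cwnd = 32 MSS (slow start, doubled)
RTT 6: cwnd = 33 MSS (congestion avoidance, +1)
RTT 7: cwnd = 34 MSS (congestion avoidance, +1)

34


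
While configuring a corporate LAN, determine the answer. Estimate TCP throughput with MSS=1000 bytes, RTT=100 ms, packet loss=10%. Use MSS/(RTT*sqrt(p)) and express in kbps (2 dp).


Given: MSS = 1000 bytes, RTT = 100 ms, loss = 10%
RTT in seconds = 100 / 1000 = 0.1
Loss rate = 10% = 0.1
sqrt(loss) = sqrt(0.1) = 0.316227766017
Throughput (bytes/s) = 1000 / (0.1 * 0.316227766017) = 31622.7766
Throughput (kbps) = 31622.7766 * 8 / 1000 = 252.982213 -> 252.98 kbps (2 dp)

252.98


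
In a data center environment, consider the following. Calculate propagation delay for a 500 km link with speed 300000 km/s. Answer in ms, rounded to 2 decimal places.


Given: distance = 500 km, speed = 300000 km/s
Delay = distance / speed = 500 / 300000 seconds
Delay in ms = 500 * 1000 / 300000
Delay = 1.6667 ms
Rounded to 2 dp = 1.67 ms

1.67


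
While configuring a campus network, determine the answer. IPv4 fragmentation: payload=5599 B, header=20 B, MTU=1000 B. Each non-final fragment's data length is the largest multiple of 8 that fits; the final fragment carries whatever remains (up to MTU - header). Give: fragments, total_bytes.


Max data per non-final fragment = floor((MTU - header)/8)*8 = floor((1000 - 20)/8)*8 = floor(980/8)*8 = 976 B
Final fragment needs no 8-byte alignment: it can carry up to MTU - header = 980 B
Non-final fragments needed = ceil((payload - 980) / 976) = ceil(4619/976) = ceil(4.7326) = 5
Number of fragments = 5 + 1 = 6
Fragment sizes (data): 5 * 976 B + 719 B (last, 719 <= 980 OK)
Total bytes sent = payload + n_frags * header = 5599 + 6*20 = 5599 + 120 = 5719 B

6, 5719


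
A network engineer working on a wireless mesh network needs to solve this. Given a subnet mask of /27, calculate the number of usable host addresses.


Given: subnet mask /27
Host bits = 32 - 27 = 5
Total addresses = 2^5 = 32
Usable hosts = 32 - 2 (network + broadcast) = 30

30


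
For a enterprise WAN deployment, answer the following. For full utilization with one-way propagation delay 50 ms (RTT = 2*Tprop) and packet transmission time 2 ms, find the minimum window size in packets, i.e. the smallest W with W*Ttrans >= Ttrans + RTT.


Given: Ttrans = 2 ms, RTT = 100 ms (= 2 * Tprop, Tprop = 50 ms)
Time until first ACK returns = Ttrans + RTT = 2 + 100 = 102 ms
Need W * Ttrans >= Ttrans + RTT  ->  W >= (Ttrans + RTT) / Ttrans
(Ttrans + RTT) / Ttrans = 102 / 2 = 51
W_min = ceil(51) = 51

51


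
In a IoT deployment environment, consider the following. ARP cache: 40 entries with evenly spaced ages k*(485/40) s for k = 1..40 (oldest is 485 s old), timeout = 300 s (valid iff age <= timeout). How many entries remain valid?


Ages are k * 485/40 s for k = 1..40 (spacing = 12.1250 s).
Entry k is valid iff k * 485/40 <= 300 iff k <= 40 * 300 / 485 = 24.7423
n_valid = floor(24.7423) = 24
(n_stale = 40 - 24 = 16)

24


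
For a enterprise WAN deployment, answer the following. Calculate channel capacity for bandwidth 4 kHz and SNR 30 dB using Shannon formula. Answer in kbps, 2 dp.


Given: B = 4 kHz, SNR = 30 dB
SNR linear = 10^(30/10) = 1000
1 + SNR = 1001
log2(1001) = 9.9672262588
C = 4 * 1000 * 9.9672262588 = 39868.9050 bps
C = 39.868905 kbps -> 39.87 kbps (2 dp)

39.87


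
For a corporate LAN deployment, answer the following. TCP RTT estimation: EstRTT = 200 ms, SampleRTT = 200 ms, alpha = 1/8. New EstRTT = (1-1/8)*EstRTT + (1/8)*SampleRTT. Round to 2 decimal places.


Given: EstRTT = 200 ms, SampleRTT = 200 ms, alpha = 1/8
New EstRTT = (1 - alpha) * EstRTT + alpha * SampleRTT
(7/8) * 200 = 175
(1/8) * 200 = 25
New EstRTT = 175 + 25 = 200 ms -> 200.00 ms (2 dp)

200.00


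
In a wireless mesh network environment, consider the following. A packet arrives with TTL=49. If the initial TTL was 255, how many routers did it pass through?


Given: initial TTL = 255, received TTL = 49
Hops = initial TTL - received TTL
Hops = 255 - 49 = 206

206


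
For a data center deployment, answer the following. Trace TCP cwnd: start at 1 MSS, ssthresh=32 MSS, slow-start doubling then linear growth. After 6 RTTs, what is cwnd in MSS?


RTT 0: cwnd = 1 MSS (initial)
RTT 1: cwnd = 2 MSS (slow start, doubled)
RTT 2: cwnd = 4 MSS (slow start, doubled)
RTT 3: cwnd = 8 MSS (slow start, doubled)
RTT 4: cwnd = 16 MSS (slow start, doubled)
RTT 5: cwnd = 32 MSS (slow start, doubled)
RTT 6: cwnd = 33 MSS (congestion avoidance, +1)

33


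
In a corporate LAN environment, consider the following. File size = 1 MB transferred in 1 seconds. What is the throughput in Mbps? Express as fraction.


Given: file = 1 MB, time = 1 s
File in Mb = 1 * 8 = 8 Mb
Throughput = 8 / 1 Mbps
Throughput = 8 Mbps

8


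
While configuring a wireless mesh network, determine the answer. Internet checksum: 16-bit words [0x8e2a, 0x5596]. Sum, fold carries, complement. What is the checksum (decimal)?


Given words: [0x8e2a, 0x5596]
Step 1: Sum all words
Raw sum = 36394 + 21910 = 58304
One's complement = ~58304 & 0xFFFF = 7231

7231


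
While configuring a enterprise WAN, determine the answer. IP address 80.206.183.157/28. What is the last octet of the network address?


Given: IP = 80.206.183.157, prefix = /28
Subnet mask = 255.255.255.240
Last octet of IP: 157
Last octet of mask: 240
Network last octet = 157 AND 240 = 144

144


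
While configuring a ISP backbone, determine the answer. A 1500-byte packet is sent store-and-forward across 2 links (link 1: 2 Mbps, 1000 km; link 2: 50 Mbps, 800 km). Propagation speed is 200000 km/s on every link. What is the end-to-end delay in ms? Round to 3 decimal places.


Packet = 1500 bytes = 12000 bits. Store-and-forward: sum (t_trans + t_prop) per link.
Link 1: t_trans = 12000/(2*10^6) s = 6.0000 ms; t_prop = 1000/200000 s = 5.0000 ms; subtotal = 11.0000 ms
Link 2: t_trans = 12000/(50*10^6) s = 0.2400 ms; t_prop = 800/200000 s = 4.0000 ms; subtotal = 4.2400 ms
End-to-end = 11.0000 + 4.2400 = 15.2400 ms -> 15.240 ms (3 dp)

15.240


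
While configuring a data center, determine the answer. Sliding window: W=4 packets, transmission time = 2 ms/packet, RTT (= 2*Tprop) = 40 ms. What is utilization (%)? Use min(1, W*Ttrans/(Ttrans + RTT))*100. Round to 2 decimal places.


Given: W = 4, Ttrans = 2 ms, RTT = 40 ms (= 2 * Tprop, Tprop = 20 ms)
Cycle time = Ttrans + RTT = 2 + 40 = 42 ms (first packet sent until its ACK returns)
W * Ttrans = 4 * 2 = 8 ms of sending per cycle
W * Ttrans / (Ttrans + RTT) = 8 / 42 = 0.190476
U = min(1, 0.190476) = 0.190476
U% = 19.05%

19.05


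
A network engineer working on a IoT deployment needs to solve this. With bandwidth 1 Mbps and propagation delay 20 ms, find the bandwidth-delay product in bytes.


Given: bandwidth = 1 Mbps, delay = 20 ms
BDP in bits = 1 * 10^6 * 20 / 1000
BDP in bits = 20000
BDP in bytes = 20000 / 8 = 2500

2500


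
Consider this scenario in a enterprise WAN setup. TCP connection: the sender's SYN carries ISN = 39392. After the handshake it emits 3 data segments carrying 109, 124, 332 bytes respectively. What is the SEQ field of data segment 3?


The SYN occupies sequence number ISN = 39392, so the first data byte is ISN + 1 = 39393.
SEQ of data segment i = (ISN + 1) + sum of payload sizes of segments 1..i-1.
Segment 1: SEQ = 39393, payload = 109 bytes
Segment 2: SEQ = 39502, payload = 124 bytes
Segment 3: SEQ = 39626, payload = 332 bytes
SEQ of segment 3 = 39393 + 109 + 124 = 39626

39626


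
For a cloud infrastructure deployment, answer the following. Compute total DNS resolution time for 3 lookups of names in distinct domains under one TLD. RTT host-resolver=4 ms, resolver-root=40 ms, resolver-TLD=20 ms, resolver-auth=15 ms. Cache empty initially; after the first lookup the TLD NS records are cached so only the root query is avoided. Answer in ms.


Lookup 1 (cold cache): local + root + TLD + auth = 4 + 40 + 20 + 15 = 79 ms
Lookups 2..3 (TLD NS cached -> skip root; new domain -> still ask TLD and auth): local + TLD + auth = 4 + 20 + 15 = 39 ms each
Remaining 2 lookups: 2 * 39 = 78 ms
Total = 79 + 78 = 157 ms

157


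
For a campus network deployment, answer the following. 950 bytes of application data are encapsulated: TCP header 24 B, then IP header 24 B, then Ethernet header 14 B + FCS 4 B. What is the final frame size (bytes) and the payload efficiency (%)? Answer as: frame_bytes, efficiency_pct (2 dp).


TCP segment = 950 + 24 = 974 B
IP packet = 974 + 24 = 998 B
Ethernet frame = 998 + 14 + 4 = 1016 B
Efficiency = app / frame = 950 / 1016 = 0.935039 = 93.5039% -> 93.50% (2 dp)

1016, 93.50


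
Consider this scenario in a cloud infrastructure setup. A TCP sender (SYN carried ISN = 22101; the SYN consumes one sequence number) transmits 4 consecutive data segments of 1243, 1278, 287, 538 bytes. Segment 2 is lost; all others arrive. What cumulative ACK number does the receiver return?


SYN uses sequence number 22101; first data byte = ISN + 1 = 22102.
Segment 1: SEQ = 22102, len = 1243 B, covers [22102, 23344]
Segment 2: SEQ = 23345, len = 1278 B, covers [23345, 24622] [LOST]
Segment 3: SEQ = 24623, len = 287 B, covers [24623, 24909]
Segment 4: SEQ = 24910, len = 538 B, covers [24910, 25447]
In-order data received: bytes [22102, 23344] (segments 1..1).
Segment 2 missing -> gap begins at byte 23345; later segments buffered out of order.
Cumulative ACK = next expected in-order byte = 22102 + 1243 = 23345

23345


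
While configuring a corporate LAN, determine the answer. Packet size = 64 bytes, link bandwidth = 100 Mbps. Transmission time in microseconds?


Given: packet = 64 bytes, bandwidth = 100 Mbps
Packet in bits = 64 * 8 = 512 bits
Bandwidth = 100 * 10^6 = 100000000 bps
Time = 512 / 100000000 seconds
Time in us = 512 * 10^6 / 100000000 = 5.12

5.12


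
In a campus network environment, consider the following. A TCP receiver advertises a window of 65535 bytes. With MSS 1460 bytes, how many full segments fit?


Given: RWND = 65535 bytes, MSS = 1460 bytes
Full segments = floor(RWND / MSS)
Full segments = floor(65535 / 1460)
Full segments = floor(44.887) = 44

44


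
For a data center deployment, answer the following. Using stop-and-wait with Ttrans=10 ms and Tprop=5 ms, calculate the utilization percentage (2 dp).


Given: Ttrans = 10 ms, Tprop = 5 ms
RTT = 2 * Tprop = 2 * 5 = 10 ms
U = Ttrans / (Ttrans + RTT)
U = 10 / (10 + 10)
U = 10 / 20 = 0.5
U% = 50.00%

50.00


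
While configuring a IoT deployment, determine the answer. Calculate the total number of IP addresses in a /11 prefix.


Given: CIDR prefix /11
Host bits = 32 - 11 = 21
Total addresses = 2^21 = 2097152

2097152


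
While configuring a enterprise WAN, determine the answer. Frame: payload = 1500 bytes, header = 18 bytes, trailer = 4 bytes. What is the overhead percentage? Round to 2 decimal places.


Given: payload = 1500 B, header = 18 B, trailer = 4 B
Overhead bytes = header + trailer = 18 + 4 = 22
Total frame = payload + overhead = 1500 + 22 = 1522
Overhead % = 22 / 1522 * 100 = 1.4455% -> 1.45% (2 dp)

1.45


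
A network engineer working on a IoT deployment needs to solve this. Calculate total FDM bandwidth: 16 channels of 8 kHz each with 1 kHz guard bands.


Given: 16 channels, 8 kHz each, guard = 1 kHz
Channel bandwidth = 16 * 8 = 128 kHz
Guard bands = 15 gaps * 1 kHz = 15 kHz
Total = 128 + 15 = 143 kHz

143


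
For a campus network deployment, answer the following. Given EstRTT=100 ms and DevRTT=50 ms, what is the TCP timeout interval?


Given: EstRTT = 100 ms, DevRTT = 50 ms
Timeout = EstRTT + 4 * DevRTT
4 * DevRTT = 4 * 50 = 200
Timeout = 100 + 200 = 300 ms

300


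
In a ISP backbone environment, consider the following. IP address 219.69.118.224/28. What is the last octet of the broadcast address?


Given: IP = 219.69.118.224, prefix = /28
Host bits = 32 - 28 = 4
Network last octet = 224 AND mask = 224
Host part size = 2^4 - 1 = 15
Broadcast last octet = 224 OR 15 = 239

239


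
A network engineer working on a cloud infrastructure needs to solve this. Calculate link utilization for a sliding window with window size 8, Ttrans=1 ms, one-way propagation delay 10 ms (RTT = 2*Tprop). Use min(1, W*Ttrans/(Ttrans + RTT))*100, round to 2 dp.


Given: W = 8, Ttrans = 1 ms, RTT = 20 ms (= 2 * Tprop, Tprop = 10 ms)
Cycle time = Ttrans + RTT = 1 + 20 = 21 ms (first packet sent until its ACK returns)
W * Ttrans = 8 * 1 = 8 ms of sending per cycle
W * Ttrans / (Ttrans + RTT) = 8 / 21 = 0.380952
U = min(1, 0.380952) = 0.380952
U% = 38.10%

38.10


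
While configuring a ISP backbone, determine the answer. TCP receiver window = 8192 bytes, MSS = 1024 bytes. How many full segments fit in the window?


Given: RWND = 8192 bytes, MSS = 1024 bytes
Full segments = floor(RWND / MSS)
Full segments = floor(8192 / 1024)
Full segments = floor(8.0) = 8

8


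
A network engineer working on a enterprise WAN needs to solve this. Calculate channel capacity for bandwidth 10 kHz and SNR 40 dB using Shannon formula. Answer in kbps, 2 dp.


Given: B = 10 kHz, SNR = 40 dB
SNR linear = 10^(40/10) = 10000
1 + SNR = 10001
log2(10001) = 13.2878566418
C = 10 * 1000 * 13.2878566418 = 132878.5664 bps
C = 132.878566 kbps -> 132.88 kbps (2 dp)

132.88


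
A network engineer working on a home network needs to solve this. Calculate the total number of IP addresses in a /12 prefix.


Given: CIDR prefix /12
Host bits = 32 - 12 = 20
Total addresses = 2^20 = 1048576

1048576


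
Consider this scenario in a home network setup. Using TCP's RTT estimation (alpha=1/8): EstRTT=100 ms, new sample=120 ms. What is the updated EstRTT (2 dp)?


Given: EstRTT = 100 ms, SampleRTT = 120 ms, alpha = 1/8
New EstRTT = (1 - alpha) * EstRTT + alpha * SampleRTT
(7/8) * 100 = 87.5
(1/8) * 120 = 15
New EstRTT = 87.5 + 15 = 102.5 ms -> 102.50 ms (2 dp)

102.50


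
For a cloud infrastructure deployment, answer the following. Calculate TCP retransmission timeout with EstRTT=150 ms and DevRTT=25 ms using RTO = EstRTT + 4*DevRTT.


Given: EstRTT = 150 ms, DevRTT = 25 ms
Timeout = EstRTT + 4 * DevRTT
4 * DevRTT = 4 * 25 = 100
Timeout = 150 + 100 = 250 ms

250


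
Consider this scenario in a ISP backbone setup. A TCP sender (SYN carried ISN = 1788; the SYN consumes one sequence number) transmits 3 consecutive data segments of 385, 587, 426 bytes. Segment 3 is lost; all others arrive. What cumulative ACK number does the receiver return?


SYN uses sequence number 1788; first data byte = ISN + 1 = 1789.
Segment 1: SEQ = 1789, len = 385 B, covers [1789, 2173]
Segment 2: SEQ = 2174, len = 587 B, covers [2174, 2760]
Segment 3: SEQ = 2761, len = 426 B, covers [2761, 3186] [LOST]
In-order data received: bytes [1789, 2760] (segments 1..2).
Segment 3 missing -> gap begins at byte 2761.
Cumulative ACK = next expected in-order byte = 1789 + 385 + 587 = 2761

2761
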